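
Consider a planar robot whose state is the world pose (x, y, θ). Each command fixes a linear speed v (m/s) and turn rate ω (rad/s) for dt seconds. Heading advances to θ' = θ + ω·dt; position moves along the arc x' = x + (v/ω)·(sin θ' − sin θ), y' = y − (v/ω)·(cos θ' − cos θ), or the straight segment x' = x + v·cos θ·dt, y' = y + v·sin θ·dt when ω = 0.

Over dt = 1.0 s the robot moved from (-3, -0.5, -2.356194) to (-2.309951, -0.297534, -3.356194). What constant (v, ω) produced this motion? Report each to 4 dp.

v = -0.7500, ω = -1.0000

Δθ = -3.356194 − -2.356194 = -1.000000
ω = Δθ/dt = -1.000000/1.0 = -1.0000
R = Δx/(sin θ' − sin θ) = 0.7500
v = R·ω = 0.7500·-1.0000 = -0.7500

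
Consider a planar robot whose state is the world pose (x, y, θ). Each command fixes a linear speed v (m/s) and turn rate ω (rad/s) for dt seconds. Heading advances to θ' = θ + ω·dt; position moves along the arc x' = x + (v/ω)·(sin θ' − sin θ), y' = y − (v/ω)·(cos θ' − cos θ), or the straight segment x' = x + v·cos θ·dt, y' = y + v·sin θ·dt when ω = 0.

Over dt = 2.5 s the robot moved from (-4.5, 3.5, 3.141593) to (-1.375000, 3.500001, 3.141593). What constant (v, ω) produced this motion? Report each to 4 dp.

v = -1.2500, ω = 0.0000

Δθ = 3.141593 − 3.141593 = 0.000000
ω = Δθ/dt = 0.000000/2.5 = 0.0000
ω = 0 → v = (Δx·cos θ + Δy·sin θ)/dt = -1.2500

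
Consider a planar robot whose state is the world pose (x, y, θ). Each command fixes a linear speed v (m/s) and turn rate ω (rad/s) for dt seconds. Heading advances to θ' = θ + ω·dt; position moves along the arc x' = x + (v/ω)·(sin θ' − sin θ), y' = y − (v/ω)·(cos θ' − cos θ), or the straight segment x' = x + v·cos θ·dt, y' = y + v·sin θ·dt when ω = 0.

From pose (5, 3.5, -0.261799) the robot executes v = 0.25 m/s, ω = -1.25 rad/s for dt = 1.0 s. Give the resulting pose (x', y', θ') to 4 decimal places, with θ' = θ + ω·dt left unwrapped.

(5.1479, 3.3186, -1.5118)

θ' = -0.2618 + -1.25·1.0 = -1.5118
R = v/ω = 0.25/-1.25 = -0.2000
x' = 5 + -0.2000·(sin -1.5118 − sin -0.2618) = 5.1479
y' = 3.5 − -0.2000·(cos -1.5118 − cos -0.2618) = 3.3186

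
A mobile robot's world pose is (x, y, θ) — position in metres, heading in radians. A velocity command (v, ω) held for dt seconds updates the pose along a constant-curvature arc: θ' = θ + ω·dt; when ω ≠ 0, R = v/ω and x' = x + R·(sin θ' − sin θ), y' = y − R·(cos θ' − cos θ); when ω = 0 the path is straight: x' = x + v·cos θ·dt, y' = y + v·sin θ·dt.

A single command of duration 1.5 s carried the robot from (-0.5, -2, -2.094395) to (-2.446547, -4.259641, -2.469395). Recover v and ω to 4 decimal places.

v = 2.0000, ω = -0.2500

Δθ = -2.469395 − -2.094395 = -0.375000
ω = Δθ/dt = -0.375000/1.5 = -0.2500
R = −Δy/(cos θ' − cos θ) = -8.0000
v = R·ω = -8.0000·-0.2500 = 2.0000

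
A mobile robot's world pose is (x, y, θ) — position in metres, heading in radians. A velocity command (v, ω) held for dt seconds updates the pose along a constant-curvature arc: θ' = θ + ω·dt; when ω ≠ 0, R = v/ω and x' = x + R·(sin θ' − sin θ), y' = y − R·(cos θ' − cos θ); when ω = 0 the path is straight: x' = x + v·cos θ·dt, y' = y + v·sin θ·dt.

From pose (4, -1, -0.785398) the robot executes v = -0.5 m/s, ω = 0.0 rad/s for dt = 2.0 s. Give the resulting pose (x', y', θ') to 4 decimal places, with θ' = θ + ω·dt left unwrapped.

(3.2929, -0.2929, -0.7854)

θ' = -0.7854 + 0.0·2.0 = -0.7854
ω = 0 → straight: x' = 4 + -0.5·cos(-0.7854)·2.0 = 3.2929
y' = -1 + -0.5·sin(-0.7854)·2.0 = -0.2929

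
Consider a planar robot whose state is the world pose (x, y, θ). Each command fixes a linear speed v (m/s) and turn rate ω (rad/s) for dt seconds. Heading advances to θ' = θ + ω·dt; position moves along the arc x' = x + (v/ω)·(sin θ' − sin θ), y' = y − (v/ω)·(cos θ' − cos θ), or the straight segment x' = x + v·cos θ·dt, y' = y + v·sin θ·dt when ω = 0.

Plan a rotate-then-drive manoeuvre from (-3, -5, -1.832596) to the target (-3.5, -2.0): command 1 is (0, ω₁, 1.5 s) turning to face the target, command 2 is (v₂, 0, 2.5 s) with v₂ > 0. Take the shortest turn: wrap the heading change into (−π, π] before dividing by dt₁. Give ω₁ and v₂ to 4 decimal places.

ω₁ = -1.8098, v₂ = 1.2166

heading to target = atan2(-2−-5, -3.5−-3) = 1.7359
Δθ = wrap(1.7359 − -1.8326) = -2.7146; ω₁ = Δθ/dt₁ = -1.8098
distance = √((-3.5−-3)² + (-2−-5)²) = 3.0414; v₂ = distance/dt₂ = 1.2166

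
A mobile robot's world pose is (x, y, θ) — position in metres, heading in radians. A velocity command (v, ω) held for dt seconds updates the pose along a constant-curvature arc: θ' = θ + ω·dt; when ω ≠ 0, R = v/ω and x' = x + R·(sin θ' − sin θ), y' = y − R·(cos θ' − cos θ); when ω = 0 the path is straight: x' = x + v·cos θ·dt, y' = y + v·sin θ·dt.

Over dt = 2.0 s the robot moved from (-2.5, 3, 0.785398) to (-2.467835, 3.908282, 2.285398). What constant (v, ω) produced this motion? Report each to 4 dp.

v = 0.5000, ω = 0.7500

Δθ = 2.285398 − 0.785398 = 1.500000
ω = Δθ/dt = 1.500000/2.0 = 0.7500
R = −Δy/(cos θ' − cos θ) = 0.6667
v = R·ω = 0.6667·0.7500 = 0.5000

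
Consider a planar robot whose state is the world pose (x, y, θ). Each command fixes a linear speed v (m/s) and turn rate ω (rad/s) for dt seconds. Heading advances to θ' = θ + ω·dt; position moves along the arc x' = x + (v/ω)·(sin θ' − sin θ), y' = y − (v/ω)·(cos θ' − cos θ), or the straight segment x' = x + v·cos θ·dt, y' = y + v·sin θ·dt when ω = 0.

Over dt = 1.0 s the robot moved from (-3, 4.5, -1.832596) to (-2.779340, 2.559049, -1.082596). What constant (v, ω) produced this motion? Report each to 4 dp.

v = 2.0000, ω = 0.7500

Δθ = -1.082596 − -1.832596 = 0.750000
ω = Δθ/dt = 0.750000/1.0 = 0.7500
R = −Δy/(cos θ' − cos θ) = 2.6667
v = R·ω = 2.6667·0.7500 = 2.0000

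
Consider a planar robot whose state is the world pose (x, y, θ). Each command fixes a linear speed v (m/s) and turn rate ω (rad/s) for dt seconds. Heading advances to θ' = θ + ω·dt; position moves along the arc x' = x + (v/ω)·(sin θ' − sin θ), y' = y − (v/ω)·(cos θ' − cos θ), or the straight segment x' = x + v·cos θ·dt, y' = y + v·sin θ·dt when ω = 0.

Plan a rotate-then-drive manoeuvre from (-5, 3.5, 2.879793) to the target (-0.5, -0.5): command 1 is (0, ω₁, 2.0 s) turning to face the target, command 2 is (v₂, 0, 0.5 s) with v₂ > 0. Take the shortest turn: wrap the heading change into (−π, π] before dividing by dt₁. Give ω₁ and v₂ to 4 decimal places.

ω₁ = 1.3384, v₂ = 12.0416

heading to target = atan2(-0.5−3.5, -0.5−-5) = -0.7266
Δθ = wrap(-0.7266 − 2.8798) = 2.6767; ω₁ = Δθ/dt₁ = 1.3384
distance = √((-0.5−-5)² + (-0.5−3.5)²) = 6.0208; v₂ = distance/dt₂ = 12.0416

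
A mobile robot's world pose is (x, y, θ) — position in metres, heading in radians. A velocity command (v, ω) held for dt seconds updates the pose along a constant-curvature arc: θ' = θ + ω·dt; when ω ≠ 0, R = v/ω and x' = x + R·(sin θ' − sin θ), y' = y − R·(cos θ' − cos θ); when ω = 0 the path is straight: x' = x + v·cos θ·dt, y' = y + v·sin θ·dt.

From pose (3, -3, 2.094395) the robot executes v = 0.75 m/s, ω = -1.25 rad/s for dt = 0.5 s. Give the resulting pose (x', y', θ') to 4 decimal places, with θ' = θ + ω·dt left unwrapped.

(2.9227, -2.6393, 1.4694)

θ' = 2.0944 + -1.25·0.5 = 1.4694
R = v/ω = 0.75/-1.25 = -0.6000
x' = 3 + -0.6000·(sin 1.4694 − sin 2.0944) = 2.9227
y' = -3 − -0.6000·(cos 1.4694 − cos 2.0944) = -2.6393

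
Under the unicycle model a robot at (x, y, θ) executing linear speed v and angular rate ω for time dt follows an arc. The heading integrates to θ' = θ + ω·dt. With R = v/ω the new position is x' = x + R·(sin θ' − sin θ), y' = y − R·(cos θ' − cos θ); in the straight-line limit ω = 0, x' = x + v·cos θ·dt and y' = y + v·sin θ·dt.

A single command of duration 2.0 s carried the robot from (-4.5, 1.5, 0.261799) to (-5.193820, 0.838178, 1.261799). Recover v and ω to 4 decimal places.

Δθ = 1.261799 − 0.261799 = 1.000000
ω = Δθ/dt = 1.000000/2.0 = 0.5000
R = Δx/(sin θ' − sin θ) = -1.0000
v = R·ω = -1.0000·0.5000 = -0.5000

v = -0.5000, ω = 0.5000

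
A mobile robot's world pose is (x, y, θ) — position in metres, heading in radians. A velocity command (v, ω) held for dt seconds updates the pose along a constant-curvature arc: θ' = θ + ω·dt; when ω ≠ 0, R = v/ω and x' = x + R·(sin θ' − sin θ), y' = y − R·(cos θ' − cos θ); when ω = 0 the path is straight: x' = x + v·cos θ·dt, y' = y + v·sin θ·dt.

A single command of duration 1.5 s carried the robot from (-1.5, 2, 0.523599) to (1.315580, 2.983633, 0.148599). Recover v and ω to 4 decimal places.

Δθ = 0.148599 − 0.523599 = -0.375000
ω = Δθ/dt = -0.375000/1.5 = -0.2500
R = Δx/(sin θ' − sin θ) = -8.0000
v = R·ω = -8.0000·-0.2500 = 2.0000

v = 2.0000, ω = -0.2500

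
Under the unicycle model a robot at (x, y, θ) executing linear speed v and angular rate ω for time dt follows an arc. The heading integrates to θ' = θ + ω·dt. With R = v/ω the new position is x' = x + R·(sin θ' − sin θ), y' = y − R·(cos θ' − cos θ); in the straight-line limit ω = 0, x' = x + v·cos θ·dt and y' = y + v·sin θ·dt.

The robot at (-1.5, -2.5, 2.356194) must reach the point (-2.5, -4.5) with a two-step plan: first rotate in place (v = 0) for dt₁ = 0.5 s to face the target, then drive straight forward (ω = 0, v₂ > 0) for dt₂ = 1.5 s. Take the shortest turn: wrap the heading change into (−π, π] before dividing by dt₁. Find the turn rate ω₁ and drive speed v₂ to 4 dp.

heading to target = atan2(-4.5−-2.5, -2.5−-1.5) = -2.0344
Δθ = wrap(-2.0344 − 2.3562) = 1.8925; ω₁ = Δθ/dt₁ = 3.7851
distance = √((-2.5−-1.5)² + (-4.5−-2.5)²) = 2.2361; v₂ = distance/dt₂ = 1.4907

ω₁ = 3.7851, v₂ = 1.4907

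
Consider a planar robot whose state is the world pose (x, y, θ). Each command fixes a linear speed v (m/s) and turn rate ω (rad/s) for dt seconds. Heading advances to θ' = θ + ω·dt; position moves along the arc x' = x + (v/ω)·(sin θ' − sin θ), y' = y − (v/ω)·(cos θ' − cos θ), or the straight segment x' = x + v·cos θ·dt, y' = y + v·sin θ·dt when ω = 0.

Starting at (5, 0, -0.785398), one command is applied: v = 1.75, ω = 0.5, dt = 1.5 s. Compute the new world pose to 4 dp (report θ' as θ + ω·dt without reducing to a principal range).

θ' = -0.7854 + 0.5·1.5 = -0.0354
R = v/ω = 1.75/0.5 = 3.5000
x' = 5 + 3.5000·(sin -0.0354 − sin -0.7854) = 7.3510
y' = 0 − 3.5000·(cos -0.0354 − cos -0.7854) = -1.0229

(7.3510, -1.0229, -0.0354)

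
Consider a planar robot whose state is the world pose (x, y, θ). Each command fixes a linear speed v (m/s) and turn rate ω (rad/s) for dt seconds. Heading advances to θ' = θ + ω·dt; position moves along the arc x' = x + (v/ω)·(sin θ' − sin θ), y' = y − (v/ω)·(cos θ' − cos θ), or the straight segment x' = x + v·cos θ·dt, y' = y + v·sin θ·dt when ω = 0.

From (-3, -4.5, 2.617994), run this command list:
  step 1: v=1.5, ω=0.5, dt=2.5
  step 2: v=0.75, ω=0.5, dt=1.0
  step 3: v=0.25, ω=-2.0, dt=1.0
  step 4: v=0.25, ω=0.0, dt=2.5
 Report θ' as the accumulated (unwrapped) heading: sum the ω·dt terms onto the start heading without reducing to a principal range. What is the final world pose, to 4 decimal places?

step 1: θ'=3.8680 (R=3.0000) → pose (-6.4926, -4.8554, 3.8680)
step 2: θ'=4.3680 (R=1.5000) → pose (-6.9082, -5.4703, 4.3680)
step 3: θ'=2.3680 (R=-0.1250) → pose (-7.1132, -5.5175, 2.3680)
step 4: θ'=2.3680 (straight) → pose (-7.5603, -5.0808, 2.3680)

(-7.5603, -5.0808, 2.3680)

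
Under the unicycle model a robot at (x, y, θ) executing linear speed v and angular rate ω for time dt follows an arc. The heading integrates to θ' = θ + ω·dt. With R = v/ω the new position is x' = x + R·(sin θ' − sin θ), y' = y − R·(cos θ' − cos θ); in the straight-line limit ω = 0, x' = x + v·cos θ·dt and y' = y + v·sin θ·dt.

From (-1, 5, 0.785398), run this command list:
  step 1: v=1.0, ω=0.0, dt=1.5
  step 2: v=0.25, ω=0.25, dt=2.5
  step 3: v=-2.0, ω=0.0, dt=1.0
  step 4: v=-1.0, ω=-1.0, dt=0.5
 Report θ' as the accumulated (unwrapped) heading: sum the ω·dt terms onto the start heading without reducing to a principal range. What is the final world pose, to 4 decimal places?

step 1: θ'=0.7854 (straight) → pose (0.0607, 6.0607, 0.7854)
step 2: θ'=1.4104 (R=1.0000) → pose (0.3407, 6.6081, 1.4104)
step 3: θ'=1.4104 (straight) → pose (0.0213, 4.6337, 1.4104)
step 4: θ'=0.9104 (R=1.0000) → pose (-0.1761, 4.1800, 0.9104)

(-0.1761, 4.1800, 0.9104)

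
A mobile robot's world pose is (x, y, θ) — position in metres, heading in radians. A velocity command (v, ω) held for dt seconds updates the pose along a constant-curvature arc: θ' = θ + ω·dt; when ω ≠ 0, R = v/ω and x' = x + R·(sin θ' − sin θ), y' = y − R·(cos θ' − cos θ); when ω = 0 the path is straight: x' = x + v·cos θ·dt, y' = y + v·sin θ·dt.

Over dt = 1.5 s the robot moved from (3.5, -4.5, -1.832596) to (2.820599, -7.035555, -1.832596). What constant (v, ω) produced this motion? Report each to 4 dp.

Δθ = -1.832596 − -1.832596 = 0.000000
ω = Δθ/dt = 0.000000/1.5 = 0.0000
ω = 0 → v = (Δx·cos θ + Δy·sin θ)/dt = 1.7500

v = 1.7500, ω = 0.0000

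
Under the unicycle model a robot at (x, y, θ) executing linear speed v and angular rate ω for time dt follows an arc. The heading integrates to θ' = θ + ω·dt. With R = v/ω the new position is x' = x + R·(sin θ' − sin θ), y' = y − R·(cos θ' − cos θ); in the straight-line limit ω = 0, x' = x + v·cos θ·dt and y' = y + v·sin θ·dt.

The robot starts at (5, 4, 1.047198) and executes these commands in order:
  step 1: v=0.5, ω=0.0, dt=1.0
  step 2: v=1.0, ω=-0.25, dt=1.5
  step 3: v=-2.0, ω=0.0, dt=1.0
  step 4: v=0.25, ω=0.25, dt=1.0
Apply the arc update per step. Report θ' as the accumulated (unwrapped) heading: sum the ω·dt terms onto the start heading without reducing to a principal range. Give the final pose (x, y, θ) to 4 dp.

step 1: θ'=1.0472 (straight) → pose (5.2500, 4.4330, 1.0472)
step 2: θ'=0.6722 (R=-4.0000) → pose (6.2233, 5.5628, 0.6722)
step 3: θ'=0.6722 (straight) → pose (4.6584, 4.3174, 0.6722)
step 4: θ'=0.9222 (R=1.0000) → pose (4.8326, 4.4958, 0.9222)

(4.8326, 4.4958, 0.9222)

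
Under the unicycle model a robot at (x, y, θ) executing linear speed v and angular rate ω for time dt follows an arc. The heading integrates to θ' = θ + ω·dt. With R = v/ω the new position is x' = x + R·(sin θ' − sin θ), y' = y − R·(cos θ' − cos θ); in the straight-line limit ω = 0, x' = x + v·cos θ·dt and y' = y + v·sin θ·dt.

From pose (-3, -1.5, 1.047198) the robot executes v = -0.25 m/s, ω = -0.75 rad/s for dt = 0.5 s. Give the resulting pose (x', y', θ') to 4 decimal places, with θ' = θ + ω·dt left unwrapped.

θ' = 1.0472 + -0.75·0.5 = 0.6722
R = v/ω = -0.25/-0.75 = 0.3333
x' = -3 + 0.3333·(sin 0.6722 − sin 1.0472) = -3.0811
y' = -1.5 − 0.3333·(cos 0.6722 − cos 1.0472) = -1.5942

(-3.0811, -1.5942, 0.6722)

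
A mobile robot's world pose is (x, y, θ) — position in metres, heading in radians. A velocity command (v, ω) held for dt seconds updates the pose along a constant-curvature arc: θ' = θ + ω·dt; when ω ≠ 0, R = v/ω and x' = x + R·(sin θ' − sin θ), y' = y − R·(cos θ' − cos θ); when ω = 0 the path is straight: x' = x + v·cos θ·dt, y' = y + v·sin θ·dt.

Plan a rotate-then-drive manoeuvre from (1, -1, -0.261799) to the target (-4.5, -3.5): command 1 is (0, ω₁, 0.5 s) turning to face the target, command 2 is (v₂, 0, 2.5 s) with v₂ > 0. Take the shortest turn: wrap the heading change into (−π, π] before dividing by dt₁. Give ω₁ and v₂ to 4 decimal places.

heading to target = atan2(-3.5−-1, -4.5−1) = -2.7150
Δθ = wrap(-2.7150 − -0.2618) = -2.4532; ω₁ = Δθ/dt₁ = -4.9063
distance = √((-4.5−1)² + (-3.5−-1)²) = 6.0415; v₂ = distance/dt₂ = 2.4166

ω₁ = -4.9063, v₂ = 2.4166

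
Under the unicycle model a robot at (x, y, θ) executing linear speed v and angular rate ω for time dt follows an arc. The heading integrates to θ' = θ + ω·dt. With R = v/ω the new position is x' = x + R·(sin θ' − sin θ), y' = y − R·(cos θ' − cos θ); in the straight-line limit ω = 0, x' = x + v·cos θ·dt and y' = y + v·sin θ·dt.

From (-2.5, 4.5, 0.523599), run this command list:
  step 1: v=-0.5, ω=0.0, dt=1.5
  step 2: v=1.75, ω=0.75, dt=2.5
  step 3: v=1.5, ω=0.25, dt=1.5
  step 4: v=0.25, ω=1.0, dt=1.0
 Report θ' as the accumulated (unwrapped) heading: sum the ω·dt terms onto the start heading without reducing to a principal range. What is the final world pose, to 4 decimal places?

step 1: θ'=0.5236 (straight) → pose (-3.1495, 4.1250, 0.5236)
step 2: θ'=2.3986 (R=2.3333) → pose (-2.7377, 7.8641, 2.3986)
step 3: θ'=2.7736 (R=6.0000) → pose (-4.6382, 9.0437, 2.7736)
step 4: θ'=3.7736 (R=0.2500) → pose (-4.8758, 9.0122, 3.7736)

(-4.8758, 9.0122, 3.7736)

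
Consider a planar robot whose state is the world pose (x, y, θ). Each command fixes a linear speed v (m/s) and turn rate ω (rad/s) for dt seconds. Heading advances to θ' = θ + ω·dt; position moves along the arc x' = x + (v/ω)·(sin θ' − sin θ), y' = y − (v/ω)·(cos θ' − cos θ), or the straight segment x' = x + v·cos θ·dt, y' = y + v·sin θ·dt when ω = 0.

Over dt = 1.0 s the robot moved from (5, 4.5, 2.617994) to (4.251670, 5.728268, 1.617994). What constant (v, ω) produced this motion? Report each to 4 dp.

Δθ = 1.617994 − 2.617994 = -1.000000
ω = Δθ/dt = -1.000000/1.0 = -1.0000
R = −Δy/(cos θ' − cos θ) = -1.5000
v = R·ω = -1.5000·-1.0000 = 1.5000

v = 1.5000, ω = -1.0000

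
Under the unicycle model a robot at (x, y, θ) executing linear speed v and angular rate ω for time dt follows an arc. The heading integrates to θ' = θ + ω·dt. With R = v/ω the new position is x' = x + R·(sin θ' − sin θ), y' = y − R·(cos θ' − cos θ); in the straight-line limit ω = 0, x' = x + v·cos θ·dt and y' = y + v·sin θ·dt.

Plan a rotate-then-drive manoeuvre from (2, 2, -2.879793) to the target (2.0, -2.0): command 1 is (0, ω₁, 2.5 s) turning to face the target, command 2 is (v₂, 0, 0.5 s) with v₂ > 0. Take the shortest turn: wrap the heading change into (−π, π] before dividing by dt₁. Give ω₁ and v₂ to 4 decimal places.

ω₁ = 0.5236, v₂ = 8.0000

heading to target = atan2(-2−2, 2−2) = -1.5708
Δθ = wrap(-1.5708 − -2.8798) = 1.3090; ω₁ = Δθ/dt₁ = 0.5236
distance = √((2−2)² + (-2−2)²) = 4.0000; v₂ = distance/dt₂ = 8.0000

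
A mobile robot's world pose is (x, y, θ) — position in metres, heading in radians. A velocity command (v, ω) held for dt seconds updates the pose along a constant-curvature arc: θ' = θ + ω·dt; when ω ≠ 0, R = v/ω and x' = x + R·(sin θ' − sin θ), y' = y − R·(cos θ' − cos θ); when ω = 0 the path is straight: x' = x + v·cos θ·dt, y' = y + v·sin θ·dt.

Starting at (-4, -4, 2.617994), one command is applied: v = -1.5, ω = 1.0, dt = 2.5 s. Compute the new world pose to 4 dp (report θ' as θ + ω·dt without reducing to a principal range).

(-1.8717, -2.1091, 5.1180)

θ' = 2.6180 + 1.0·2.5 = 5.1180
R = v/ω = -1.5/1.0 = -1.5000
x' = -4 + -1.5000·(sin 5.1180 − sin 2.6180) = -1.8717
y' = -4 − -1.5000·(cos 5.1180 − cos 2.6180) = -2.1091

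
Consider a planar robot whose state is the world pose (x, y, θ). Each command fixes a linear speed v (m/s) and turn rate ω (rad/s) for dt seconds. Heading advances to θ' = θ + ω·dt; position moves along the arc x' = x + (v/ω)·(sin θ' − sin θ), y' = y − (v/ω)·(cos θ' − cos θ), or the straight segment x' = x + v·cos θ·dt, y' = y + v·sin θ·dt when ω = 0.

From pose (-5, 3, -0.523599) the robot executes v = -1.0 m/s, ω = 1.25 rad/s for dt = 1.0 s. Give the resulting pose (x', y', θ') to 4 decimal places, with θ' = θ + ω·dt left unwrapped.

θ' = -0.5236 + 1.25·1.0 = 0.7264
R = v/ω = -1.0/1.25 = -0.8000
x' = -5 + -0.8000·(sin 0.7264 − sin -0.5236) = -5.9313
y' = 3 − -0.8000·(cos 0.7264 − cos -0.5236) = 2.9052

(-5.9313, 2.9052, 0.7264)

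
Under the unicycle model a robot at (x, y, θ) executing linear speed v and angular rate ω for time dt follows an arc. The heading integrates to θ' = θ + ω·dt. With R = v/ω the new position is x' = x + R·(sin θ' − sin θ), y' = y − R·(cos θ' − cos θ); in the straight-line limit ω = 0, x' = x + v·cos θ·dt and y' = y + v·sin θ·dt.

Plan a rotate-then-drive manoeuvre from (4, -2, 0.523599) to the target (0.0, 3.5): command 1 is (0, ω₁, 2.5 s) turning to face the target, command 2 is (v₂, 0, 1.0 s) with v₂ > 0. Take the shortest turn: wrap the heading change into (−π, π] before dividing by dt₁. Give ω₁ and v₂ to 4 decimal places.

ω₁ = 0.6704, v₂ = 6.8007

heading to target = atan2(3.5−-2, 0−4) = 2.1996
Δθ = wrap(2.1996 − 0.5236) = 1.6760; ω₁ = Δθ/dt₁ = 0.6704
distance = √((0−4)² + (3.5−-2)²) = 6.8007; v₂ = distance/dt₂ = 6.8007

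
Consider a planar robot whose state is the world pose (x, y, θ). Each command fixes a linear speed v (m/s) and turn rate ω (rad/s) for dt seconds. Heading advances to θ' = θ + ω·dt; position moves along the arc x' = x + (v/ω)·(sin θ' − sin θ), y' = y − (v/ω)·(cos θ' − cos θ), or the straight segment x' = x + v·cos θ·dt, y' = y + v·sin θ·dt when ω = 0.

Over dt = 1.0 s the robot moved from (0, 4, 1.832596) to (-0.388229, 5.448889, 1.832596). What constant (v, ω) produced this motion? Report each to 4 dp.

Δθ = 1.832596 − 1.832596 = 0.000000
ω = Δθ/dt = 0.000000/1.0 = 0.0000
ω = 0 → v = (Δx·cos θ + Δy·sin θ)/dt = 1.5000

v = 1.5000, ω = 0.0000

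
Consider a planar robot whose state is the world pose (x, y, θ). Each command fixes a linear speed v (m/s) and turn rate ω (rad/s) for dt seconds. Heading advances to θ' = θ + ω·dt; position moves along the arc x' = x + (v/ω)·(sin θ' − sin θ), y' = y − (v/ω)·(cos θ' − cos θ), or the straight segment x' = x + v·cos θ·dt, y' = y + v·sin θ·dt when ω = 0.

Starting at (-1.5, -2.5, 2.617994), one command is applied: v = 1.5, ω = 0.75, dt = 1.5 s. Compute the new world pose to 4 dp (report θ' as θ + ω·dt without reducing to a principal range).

(-3.6316, -2.5830, 3.7430)

θ' = 2.6180 + 0.75·1.5 = 3.7430
R = v/ω = 1.5/0.75 = 2.0000
x' = -1.5 + 2.0000·(sin 3.7430 − sin 2.6180) = -3.6316
y' = -2.5 − 2.0000·(cos 3.7430 − cos 2.6180) = -2.5830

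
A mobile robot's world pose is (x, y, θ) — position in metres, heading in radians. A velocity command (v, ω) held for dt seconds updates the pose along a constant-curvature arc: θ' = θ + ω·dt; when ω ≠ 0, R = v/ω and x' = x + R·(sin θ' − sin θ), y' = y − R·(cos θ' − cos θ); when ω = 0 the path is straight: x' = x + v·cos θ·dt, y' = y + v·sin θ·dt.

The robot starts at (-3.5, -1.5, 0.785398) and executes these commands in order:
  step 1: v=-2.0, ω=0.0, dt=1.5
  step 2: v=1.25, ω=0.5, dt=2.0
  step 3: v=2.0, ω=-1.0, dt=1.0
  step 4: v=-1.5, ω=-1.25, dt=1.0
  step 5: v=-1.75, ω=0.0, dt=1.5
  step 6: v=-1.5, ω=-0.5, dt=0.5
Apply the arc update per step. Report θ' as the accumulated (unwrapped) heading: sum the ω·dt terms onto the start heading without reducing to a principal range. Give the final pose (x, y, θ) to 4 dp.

step 1: θ'=0.7854 (straight) → pose (-5.6213, -3.6213, 0.7854)
step 2: θ'=1.7854 (R=2.5000) → pose (-4.9464, -1.3212, 1.7854)
step 3: θ'=0.7854 (R=-2.0000) → pose (-4.4065, 0.5190, 0.7854)
step 4: θ'=-0.4646 (R=1.2000) → pose (-5.7927, 0.2947, -0.4646)
step 5: θ'=-0.4646 (straight) → pose (-8.1395, 1.4709, -0.4646)
step 6: θ'=-0.7146 (R=3.0000) → pose (-8.7612, 1.8868, -0.7146)

(-8.7612, 1.8868, -0.7146)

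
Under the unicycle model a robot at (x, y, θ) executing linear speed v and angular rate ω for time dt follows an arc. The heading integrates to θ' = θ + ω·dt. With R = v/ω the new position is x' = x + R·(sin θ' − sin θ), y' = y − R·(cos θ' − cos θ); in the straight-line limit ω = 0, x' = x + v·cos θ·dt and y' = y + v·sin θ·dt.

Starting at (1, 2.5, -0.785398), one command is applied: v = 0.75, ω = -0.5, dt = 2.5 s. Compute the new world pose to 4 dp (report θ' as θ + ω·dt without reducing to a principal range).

(1.2803, 0.7672, -2.0354)

θ' = -0.7854 + -0.5·2.5 = -2.0354
R = v/ω = 0.75/-0.5 = -1.5000
x' = 1 + -1.5000·(sin -2.0354 − sin -0.7854) = 1.2803
y' = 2.5 − -1.5000·(cos -2.0354 − cos -0.7854) = 0.7672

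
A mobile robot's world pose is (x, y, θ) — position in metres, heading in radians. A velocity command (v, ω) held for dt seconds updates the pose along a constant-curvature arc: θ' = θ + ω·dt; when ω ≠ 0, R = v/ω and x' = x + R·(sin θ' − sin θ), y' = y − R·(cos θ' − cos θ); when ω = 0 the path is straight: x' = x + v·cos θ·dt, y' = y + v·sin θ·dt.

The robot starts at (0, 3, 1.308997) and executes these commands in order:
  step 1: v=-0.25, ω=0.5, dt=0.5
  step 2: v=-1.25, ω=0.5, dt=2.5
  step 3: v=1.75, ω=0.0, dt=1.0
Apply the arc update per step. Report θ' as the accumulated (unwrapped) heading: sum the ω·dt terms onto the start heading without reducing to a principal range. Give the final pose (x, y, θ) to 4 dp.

(0.0125, 1.0554, 2.8090)

step 1: θ'=1.5590 (R=-0.5000) → pose (-0.0170, 2.8765, 1.5590)
step 2: θ'=2.8090 (R=-2.5000) → pose (1.6666, 0.4840, 2.8090)
step 3: θ'=2.8090 (straight) → pose (0.0125, 1.0554, 2.8090)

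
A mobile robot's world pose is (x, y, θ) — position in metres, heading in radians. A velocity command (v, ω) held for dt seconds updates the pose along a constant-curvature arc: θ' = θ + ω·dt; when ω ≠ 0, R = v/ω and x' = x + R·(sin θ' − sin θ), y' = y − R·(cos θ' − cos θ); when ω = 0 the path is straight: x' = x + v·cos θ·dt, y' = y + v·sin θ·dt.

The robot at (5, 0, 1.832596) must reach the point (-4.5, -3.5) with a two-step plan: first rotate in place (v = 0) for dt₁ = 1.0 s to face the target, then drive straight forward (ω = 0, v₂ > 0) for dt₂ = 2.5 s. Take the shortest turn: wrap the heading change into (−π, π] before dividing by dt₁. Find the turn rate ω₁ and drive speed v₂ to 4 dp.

ω₁ = 1.6620, v₂ = 4.0497

heading to target = atan2(-3.5−0, -4.5−5) = -2.7886
Δθ = wrap(-2.7886 − 1.8326) = 1.6620; ω₁ = Δθ/dt₁ = 1.6620
distance = √((-4.5−5)² + (-3.5−0)²) = 10.1242; v₂ = distance/dt₂ = 4.0497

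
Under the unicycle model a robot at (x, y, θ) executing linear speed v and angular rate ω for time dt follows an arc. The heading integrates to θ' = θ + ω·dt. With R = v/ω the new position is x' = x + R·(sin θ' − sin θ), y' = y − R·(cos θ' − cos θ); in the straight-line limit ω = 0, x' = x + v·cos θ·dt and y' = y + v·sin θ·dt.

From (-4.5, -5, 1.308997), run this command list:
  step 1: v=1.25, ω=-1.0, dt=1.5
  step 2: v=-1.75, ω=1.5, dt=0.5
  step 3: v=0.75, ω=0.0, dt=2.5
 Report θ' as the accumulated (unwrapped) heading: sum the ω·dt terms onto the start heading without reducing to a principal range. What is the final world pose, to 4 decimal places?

step 1: θ'=-0.1910 (R=-1.2500) → pose (-3.0553, -4.0963, -0.1910)
step 2: θ'=0.5590 (R=-1.1667) → pose (-3.8955, -4.2526, 0.5590)
step 3: θ'=0.5590 (straight) → pose (-2.3059, -3.2582, 0.5590)

(-2.3059, -3.2582, 0.5590)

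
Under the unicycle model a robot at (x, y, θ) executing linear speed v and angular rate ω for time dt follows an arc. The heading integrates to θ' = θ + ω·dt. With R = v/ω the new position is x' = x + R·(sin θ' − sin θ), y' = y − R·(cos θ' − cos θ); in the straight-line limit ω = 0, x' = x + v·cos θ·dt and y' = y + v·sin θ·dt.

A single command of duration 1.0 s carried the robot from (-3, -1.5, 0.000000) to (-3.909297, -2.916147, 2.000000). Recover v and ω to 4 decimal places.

Δθ = 2.000000 − 0.000000 = 2.000000
ω = Δθ/dt = 2.000000/1.0 = 2.0000
R = −Δy/(cos θ' − cos θ) = -1.0000
v = R·ω = -1.0000·2.0000 = -2.0000

v = -2.0000, ω = 2.0000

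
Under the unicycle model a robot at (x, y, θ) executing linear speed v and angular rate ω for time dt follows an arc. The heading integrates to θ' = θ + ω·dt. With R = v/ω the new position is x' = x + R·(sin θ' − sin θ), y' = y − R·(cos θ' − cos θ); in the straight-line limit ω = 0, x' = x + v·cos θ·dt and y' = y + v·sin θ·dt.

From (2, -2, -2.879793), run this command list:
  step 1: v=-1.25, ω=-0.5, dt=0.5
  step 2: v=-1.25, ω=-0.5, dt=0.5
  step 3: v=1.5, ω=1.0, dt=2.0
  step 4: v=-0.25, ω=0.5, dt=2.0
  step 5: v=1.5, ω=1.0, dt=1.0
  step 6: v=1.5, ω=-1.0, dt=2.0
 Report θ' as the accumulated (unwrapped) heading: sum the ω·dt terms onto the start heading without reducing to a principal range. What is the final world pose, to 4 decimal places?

step 1: θ'=-3.1298 (R=2.5000) → pose (2.6175, -1.9150, -3.1298)
step 2: θ'=-3.3798 (R=2.5000) → pose (3.2369, -1.9854, -3.3798)
step 3: θ'=-1.3798 (R=1.5000) → pose (1.4103, -3.7278, -1.3798)
step 4: θ'=-0.3798 (R=-0.5000) → pose (1.1047, -3.3584, -0.3798)
step 5: θ'=0.6202 (R=1.5000) → pose (2.5326, -3.1859, 0.6202)
step 6: θ'=-1.3798 (R=-1.5000) → pose (4.8772, -4.1218, -1.3798)

(4.8772, -4.1218, -1.3798)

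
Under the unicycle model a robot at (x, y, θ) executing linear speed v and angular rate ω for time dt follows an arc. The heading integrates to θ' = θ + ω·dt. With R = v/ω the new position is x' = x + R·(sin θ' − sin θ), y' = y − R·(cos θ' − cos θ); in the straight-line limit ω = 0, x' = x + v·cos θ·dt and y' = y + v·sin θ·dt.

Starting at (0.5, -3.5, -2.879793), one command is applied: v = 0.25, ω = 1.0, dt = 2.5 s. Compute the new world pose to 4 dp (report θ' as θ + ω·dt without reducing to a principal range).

θ' = -2.8798 + 1.0·2.5 = -0.3798
R = v/ω = 0.25/1.0 = 0.2500
x' = 0.5 + 0.2500·(sin -0.3798 − sin -2.8798) = 0.4720
y' = -3.5 − 0.2500·(cos -0.3798 − cos -2.8798) = -3.9737

(0.4720, -3.9737, -0.3798)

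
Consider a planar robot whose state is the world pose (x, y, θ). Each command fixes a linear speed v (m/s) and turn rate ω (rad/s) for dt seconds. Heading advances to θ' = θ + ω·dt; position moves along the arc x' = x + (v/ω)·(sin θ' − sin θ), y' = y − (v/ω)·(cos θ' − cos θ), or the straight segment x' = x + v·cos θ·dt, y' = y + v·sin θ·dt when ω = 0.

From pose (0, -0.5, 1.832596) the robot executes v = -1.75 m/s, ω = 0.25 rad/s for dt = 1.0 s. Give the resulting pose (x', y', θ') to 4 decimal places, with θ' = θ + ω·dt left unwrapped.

(0.6584, -2.1165, 2.0826)

θ' = 1.8326 + 0.25·1.0 = 2.0826
R = v/ω = -1.75/0.25 = -7.0000
x' = 0 + -7.0000·(sin 2.0826 − sin 1.8326) = 0.6584
y' = -0.5 − -7.0000·(cos 2.0826 − cos 1.8326) = -2.1165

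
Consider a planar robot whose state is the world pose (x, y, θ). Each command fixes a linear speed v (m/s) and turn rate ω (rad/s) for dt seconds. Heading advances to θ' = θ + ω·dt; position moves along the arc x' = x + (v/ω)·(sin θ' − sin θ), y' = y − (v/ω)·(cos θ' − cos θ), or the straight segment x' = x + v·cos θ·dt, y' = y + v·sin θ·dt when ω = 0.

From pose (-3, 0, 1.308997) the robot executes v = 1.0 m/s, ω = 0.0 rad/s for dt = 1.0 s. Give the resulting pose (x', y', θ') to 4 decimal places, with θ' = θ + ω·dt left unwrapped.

(-2.7412, 0.9659, 1.3090)

θ' = 1.3090 + 0.0·1.0 = 1.3090
ω = 0 → straight: x' = -3 + 1.0·cos(1.3090)·1.0 = -2.7412
y' = 0 + 1.0·sin(1.3090)·1.0 = 0.9659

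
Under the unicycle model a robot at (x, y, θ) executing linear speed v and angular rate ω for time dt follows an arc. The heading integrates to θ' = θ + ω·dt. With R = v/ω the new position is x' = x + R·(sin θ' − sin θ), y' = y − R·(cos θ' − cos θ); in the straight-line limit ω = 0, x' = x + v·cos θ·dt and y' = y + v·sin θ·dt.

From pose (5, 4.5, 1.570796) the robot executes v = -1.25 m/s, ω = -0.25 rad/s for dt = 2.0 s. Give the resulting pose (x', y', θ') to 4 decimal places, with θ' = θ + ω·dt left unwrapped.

(4.3879, 2.1029, 1.0708)

θ' = 1.5708 + -0.25·2.0 = 1.0708
R = v/ω = -1.25/-0.25 = 5.0000
x' = 5 + 5.0000·(sin 1.0708 − sin 1.5708) = 4.3879
y' = 4.5 − 5.0000·(cos 1.0708 − cos 1.5708) = 2.1029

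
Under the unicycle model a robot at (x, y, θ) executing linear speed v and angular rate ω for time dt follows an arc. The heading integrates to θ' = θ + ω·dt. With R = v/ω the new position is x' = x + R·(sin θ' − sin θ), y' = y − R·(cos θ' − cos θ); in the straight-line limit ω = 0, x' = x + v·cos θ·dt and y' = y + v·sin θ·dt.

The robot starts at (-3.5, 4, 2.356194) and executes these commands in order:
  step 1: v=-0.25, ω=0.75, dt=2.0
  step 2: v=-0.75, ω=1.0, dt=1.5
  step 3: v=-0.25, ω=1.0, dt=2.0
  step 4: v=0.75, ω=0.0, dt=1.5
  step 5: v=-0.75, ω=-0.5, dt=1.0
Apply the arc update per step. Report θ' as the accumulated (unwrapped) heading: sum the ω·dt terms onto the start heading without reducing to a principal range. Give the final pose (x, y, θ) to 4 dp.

step 1: θ'=3.8562 (R=-0.3333) → pose (-3.0459, 3.9839, 3.8562)
step 2: θ'=5.3562 (R=-0.7500) → pose (-2.9375, 5.0006, 5.3562)
step 3: θ'=7.3562 (R=-0.2500) → pose (-3.3571, 4.9699, 7.3562)
step 4: θ'=7.3562 (straight) → pose (-2.8199, 5.9584, 7.3562)
step 5: θ'=6.8562 (R=1.5000) → pose (-3.3246, 5.4142, 6.8562)

(-3.3246, 5.4142, 6.8562)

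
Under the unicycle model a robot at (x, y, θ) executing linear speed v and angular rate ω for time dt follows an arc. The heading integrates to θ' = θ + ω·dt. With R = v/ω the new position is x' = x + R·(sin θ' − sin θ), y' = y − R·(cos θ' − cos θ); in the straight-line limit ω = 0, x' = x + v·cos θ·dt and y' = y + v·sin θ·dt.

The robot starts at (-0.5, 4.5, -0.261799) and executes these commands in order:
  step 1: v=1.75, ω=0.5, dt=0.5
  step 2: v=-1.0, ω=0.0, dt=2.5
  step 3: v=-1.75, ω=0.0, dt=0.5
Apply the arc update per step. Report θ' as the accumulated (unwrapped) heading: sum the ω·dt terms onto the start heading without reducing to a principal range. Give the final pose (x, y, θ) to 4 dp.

step 1: θ'=-0.0118 (R=3.5000) → pose (0.3646, 4.3810, -0.0118)
step 2: θ'=-0.0118 (straight) → pose (-2.1353, 4.4105, -0.0118)
step 3: θ'=-0.0118 (straight) → pose (-3.0102, 4.4208, -0.0118)

(-3.0102, 4.4208, -0.0118)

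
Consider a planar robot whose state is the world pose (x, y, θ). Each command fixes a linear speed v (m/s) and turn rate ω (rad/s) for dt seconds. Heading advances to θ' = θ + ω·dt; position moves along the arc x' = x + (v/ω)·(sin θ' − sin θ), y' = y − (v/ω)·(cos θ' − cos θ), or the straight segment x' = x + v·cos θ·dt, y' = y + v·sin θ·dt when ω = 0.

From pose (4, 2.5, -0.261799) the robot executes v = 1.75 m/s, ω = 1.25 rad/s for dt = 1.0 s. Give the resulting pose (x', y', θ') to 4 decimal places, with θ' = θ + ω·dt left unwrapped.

(5.5314, 3.0820, 0.9882)

θ' = -0.2618 + 1.25·1.0 = 0.9882
R = v/ω = 1.75/1.25 = 1.4000
x' = 4 + 1.4000·(sin 0.9882 − sin -0.2618) = 5.5314
y' = 2.5 − 1.4000·(cos 0.9882 − cos -0.2618) = 3.0820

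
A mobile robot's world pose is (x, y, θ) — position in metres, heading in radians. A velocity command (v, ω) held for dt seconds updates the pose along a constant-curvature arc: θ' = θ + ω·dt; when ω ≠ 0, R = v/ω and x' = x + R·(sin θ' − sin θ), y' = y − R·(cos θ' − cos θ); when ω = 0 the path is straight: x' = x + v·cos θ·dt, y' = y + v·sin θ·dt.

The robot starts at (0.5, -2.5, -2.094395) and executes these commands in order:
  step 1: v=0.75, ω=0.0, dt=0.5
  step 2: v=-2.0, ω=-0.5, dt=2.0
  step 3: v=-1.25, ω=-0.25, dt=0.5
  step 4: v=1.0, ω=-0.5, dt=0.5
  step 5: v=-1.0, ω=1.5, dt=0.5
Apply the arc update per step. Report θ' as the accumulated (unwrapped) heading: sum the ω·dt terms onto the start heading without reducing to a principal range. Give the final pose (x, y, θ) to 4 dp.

step 1: θ'=-2.0944 (straight) → pose (0.3125, -2.8248, -2.0944)
step 2: θ'=-3.0944 (R=4.0000) → pose (3.5879, -0.8292, -3.0944)
step 3: θ'=-3.2194 (R=5.0000) → pose (4.2124, -0.8388, -3.2194)
step 4: θ'=-3.4694 (R=-2.0000) → pose (3.7239, -0.7383, -3.4694)
step 5: θ'=-2.7194 (R=-0.6667) → pose (4.2117, -0.7153, -2.7194)

(4.2117, -0.7153, -2.7194)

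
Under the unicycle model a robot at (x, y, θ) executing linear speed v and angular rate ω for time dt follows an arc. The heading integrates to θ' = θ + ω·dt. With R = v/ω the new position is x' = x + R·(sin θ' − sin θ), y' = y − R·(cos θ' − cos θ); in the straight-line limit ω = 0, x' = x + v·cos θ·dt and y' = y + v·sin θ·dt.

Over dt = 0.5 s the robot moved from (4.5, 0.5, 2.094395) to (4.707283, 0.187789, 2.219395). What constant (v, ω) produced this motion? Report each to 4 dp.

v = -0.7500, ω = 0.2500

Δθ = 2.219395 − 2.094395 = 0.125000
ω = Δθ/dt = 0.125000/0.5 = 0.2500
R = −Δy/(cos θ' − cos θ) = -3.0000
v = R·ω = -3.0000·0.2500 = -0.7500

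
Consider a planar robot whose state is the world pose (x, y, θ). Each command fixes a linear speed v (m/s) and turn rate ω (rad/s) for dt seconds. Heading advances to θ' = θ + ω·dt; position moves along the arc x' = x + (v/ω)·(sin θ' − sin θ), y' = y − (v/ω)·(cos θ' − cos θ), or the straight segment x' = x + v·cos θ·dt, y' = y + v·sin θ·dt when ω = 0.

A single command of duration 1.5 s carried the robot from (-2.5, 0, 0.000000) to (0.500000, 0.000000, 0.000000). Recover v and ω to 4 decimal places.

v = 2.0000, ω = 0.0000

Δθ = 0.000000 − 0.000000 = 0.000000
ω = Δθ/dt = 0.000000/1.5 = 0.0000
ω = 0 → v = (Δx·cos θ + Δy·sin θ)/dt = 2.0000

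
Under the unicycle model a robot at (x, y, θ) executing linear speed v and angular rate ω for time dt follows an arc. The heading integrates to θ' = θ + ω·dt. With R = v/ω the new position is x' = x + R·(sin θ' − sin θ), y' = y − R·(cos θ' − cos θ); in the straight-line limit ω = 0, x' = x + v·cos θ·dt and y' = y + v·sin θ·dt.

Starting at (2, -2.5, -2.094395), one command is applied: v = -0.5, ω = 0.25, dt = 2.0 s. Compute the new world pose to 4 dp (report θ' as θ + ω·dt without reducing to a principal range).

θ' = -2.0944 + 0.25·2.0 = -1.5944
R = v/ω = -0.5/0.25 = -2.0000
x' = 2 + -2.0000·(sin -1.5944 − sin -2.0944) = 2.2674
y' = -2.5 − -2.0000·(cos -1.5944 − cos -2.0944) = -1.5472

(2.2674, -1.5472, -1.5944)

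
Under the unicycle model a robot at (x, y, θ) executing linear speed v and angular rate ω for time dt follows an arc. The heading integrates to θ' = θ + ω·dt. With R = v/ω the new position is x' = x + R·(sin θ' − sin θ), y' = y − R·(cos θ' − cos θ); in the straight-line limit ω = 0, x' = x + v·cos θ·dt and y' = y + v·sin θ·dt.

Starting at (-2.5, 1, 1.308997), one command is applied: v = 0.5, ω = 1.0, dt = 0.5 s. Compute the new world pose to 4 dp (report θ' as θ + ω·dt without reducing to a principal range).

(-2.4971, 1.2474, 1.8090)

θ' = 1.3090 + 1.0·0.5 = 1.8090
R = v/ω = 0.5/1.0 = 0.5000
x' = -2.5 + 0.5000·(sin 1.8090 − sin 1.3090) = -2.4971
y' = 1 − 0.5000·(cos 1.8090 − cos 1.3090) = 1.2474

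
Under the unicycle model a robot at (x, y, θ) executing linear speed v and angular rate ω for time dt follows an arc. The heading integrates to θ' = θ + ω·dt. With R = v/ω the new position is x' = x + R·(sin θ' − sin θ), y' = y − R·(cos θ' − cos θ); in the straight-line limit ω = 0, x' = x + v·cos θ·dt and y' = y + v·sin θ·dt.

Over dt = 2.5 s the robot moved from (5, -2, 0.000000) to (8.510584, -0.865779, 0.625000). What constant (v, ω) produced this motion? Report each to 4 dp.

Δθ = 0.625000 − 0.000000 = 0.625000
ω = Δθ/dt = 0.625000/2.5 = 0.2500
R = Δx/(sin θ' − sin θ) = 6.0000
v = R·ω = 6.0000·0.2500 = 1.5000

v = 1.5000, ω = 0.2500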